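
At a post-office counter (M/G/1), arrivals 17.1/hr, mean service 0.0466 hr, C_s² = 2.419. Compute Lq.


ρ = λ·E[S] = 17.1·0.0466 = 0.7969
Lq = ρ²(1+C_s²)/(2(1−ρ)) = 0.6350·(1+2.419)/(2·0.2031)
= 0.6350·3.4190/0.4063 = 5.34365

Final: 5.34365


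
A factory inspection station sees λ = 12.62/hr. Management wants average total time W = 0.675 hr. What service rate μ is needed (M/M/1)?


W = 1/(μ−λ) ⇒ μ − λ = 1/W = 1/0.675 = 1.4815
μ = λ + 1/W = 12.62 + 1.4815 = 14.1015 per hr

Final: 14.1015 /hr


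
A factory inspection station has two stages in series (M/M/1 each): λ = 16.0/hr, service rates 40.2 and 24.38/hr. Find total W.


Each node sees arrival rate λ = 16.0/hr (tandem ⇒ throughput preserved).
W₁ = 1/(μ₁−λ) = 1/(40.2−16.0) = 0.04132 hr
W₂ = 1/(μ₂−λ) = 1/(24.38−16.0) = 0.11933 hr
W_total = W₁ + W₂ = 0.04132 + 0.11933 = 0.16065 hr

Final: 0.16065 hr


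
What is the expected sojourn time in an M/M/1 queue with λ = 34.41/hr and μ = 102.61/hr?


W = 1/(μ−λ) = 1/(102.61 − 34.41) = 1/68.20 = 0.01466 hr

Final: 0.01466 hr


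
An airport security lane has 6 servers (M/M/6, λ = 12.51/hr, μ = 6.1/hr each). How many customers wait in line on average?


a = λ/μ = 2.0508; ρ = a/6 = 0.3418
P₀ = 0.128408
Lq = P₀·a^c·ρ / (c!·(1−ρ)²) = 0.128408·74.39861·0.3418/(720·0.43322)
= 0.01047

Final: 0.01047


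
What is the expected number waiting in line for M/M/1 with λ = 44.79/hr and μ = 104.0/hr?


ρ = 44.79/104.0 = 0.4307
Lq = ρ²/(1−ρ) = 0.1855/0.5693 = 0.3258

Final: 0.3258


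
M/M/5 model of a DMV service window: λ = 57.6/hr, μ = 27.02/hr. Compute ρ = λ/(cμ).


ρ = λ/(cμ) = 57.6/(5·27.02) = 57.6/135.10 = 0.4264

Final: 0.4264


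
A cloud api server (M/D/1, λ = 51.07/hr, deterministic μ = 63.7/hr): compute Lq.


ρ = 51.07/63.7 = 0.8017
M/D/1: Lq = ρ²/(2(1−ρ)) = 0.6428/(2·0.1983) = 1.62091

Final: 1.62091


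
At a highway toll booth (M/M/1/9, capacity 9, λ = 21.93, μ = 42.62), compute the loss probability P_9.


ρ = λ/μ = 21.93/42.62 = 0.5145
P_K = (1−ρ)ρ^K/(1−ρ^(K+1)) = (0.4855·0.002528)/(1 − 0.001301)
= 0.001227/0.998699 = 0.001229

Final: 0.001229


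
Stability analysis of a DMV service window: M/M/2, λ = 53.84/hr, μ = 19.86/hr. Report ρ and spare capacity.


Total capacity cμ = 2·19.86 = 39.72/hr
ρ = λ/(cμ) = 53.84/39.72 = 1.3555
Stable ⇔ ρ < 1: NO
Spare capacity = cμ − λ = 39.72 − 53.84 = -14.12/hr

Final: ρ = 1.3555; unstable; margin = -14.12/hr


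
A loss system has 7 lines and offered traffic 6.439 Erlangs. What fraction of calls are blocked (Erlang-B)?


B(c,a) = (a^c/c!) / Σ_{k=0}^{c} a^k/k!
a^7/7! = 91.053876
Σ terms (k=0..7): 1.00000 + 6.43900 + 20.73036 + 44.49426 + 71.62464 + 92.23821 + 98.98698 + 91.05388 = 426.567330
B = 91.053876/426.567330 = 0.213457

Final: 0.213457


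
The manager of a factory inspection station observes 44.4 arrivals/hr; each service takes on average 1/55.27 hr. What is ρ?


ρ = λ/μ = 44.4/55.27 = 0.8033

Final: 0.8033


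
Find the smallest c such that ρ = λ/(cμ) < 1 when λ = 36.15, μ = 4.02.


Stability requires cμ > λ ⇔ c > λ/μ.
λ/μ = 36.15/4.02 = 8.9925
Minimum integer c = ⌊8.9925⌋ + 1 = 9
Check: 9·4.02 = 36.18 > 36.15, while 8·4.02 = 32.16 ≤ 36.15

Final: 9 servers


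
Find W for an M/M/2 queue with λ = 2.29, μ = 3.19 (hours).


a = 0.7179; ρ = 0.3589; P₀ = 0.471742
Lq = P₀·a^c·ρ/(c!(1−ρ)²) = 0.10616
Wq = Lq/λ = 0.10616/2.29 = 0.04636 hr
W = Wq + 1/μ = 0.04636 + 0.31348 = 0.35984 hr

Final: 0.35984 hr


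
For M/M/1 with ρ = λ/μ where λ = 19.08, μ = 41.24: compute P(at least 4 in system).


ρ = 19.08/41.24 = 0.4627
P(N ≥ n) = ρ^n = 0.4627^4 = 0.045818

Final: 0.045818


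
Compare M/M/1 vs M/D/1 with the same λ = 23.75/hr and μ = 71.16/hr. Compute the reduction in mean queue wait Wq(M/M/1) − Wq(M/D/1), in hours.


ρ = 23.75/71.16 = 0.3338
Wq(M/M/1) = ρ/(μ−λ) = 0.3338/47.41 = 0.007040 hr
Wq(M/D/1) = ρ/(2(μ−λ)) = 0.003520 hr
Savings = 0.007040 − 0.003520 = 0.003520 hr

Final: 0.003520 hr


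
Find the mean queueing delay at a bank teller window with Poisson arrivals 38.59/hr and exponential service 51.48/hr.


ρ = 38.59/51.48 = 0.7496
Wq = ρ/(μ−λ) = 0.7496/(51.48 − 38.59) = 0.7496/12.89 = 0.05815 hr

Final: 0.05815 hr


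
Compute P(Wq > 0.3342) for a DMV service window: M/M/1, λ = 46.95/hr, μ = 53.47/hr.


ρ = 46.95/53.47 = 0.8781
P(Wq > t) = ρ·e^{−(μ−λ)t} = 0.8781·e^{−2.1790}
= 0.8781·0.113156 = 0.099358

Final: 0.099358


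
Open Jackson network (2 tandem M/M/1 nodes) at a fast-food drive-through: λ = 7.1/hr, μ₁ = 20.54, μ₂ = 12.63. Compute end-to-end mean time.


Each node sees arrival rate λ = 7.1/hr (tandem ⇒ throughput preserved).
W₁ = 1/(μ₁−λ) = 1/(20.54−7.1) = 0.07440 hr
W₂ = 1/(μ₂−λ) = 1/(12.63−7.1) = 0.18083 hr
W_total = W₁ + W₂ = 0.07440 + 0.18083 = 0.25524 hr

Final: 0.25524 hr


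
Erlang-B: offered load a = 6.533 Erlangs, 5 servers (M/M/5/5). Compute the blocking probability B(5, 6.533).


B(c,a) = (a^c/c!) / Σ_{k=0}^{c} a^k/k!
a^5/5! = 99.170395
Σ terms (k=0..5): 1.00000 + 6.53300 + 21.34004 + 46.47150 + 75.89958 + 99.17040 = 250.414527
B = 99.170395/250.414527 = 0.396025

Final: 0.396025


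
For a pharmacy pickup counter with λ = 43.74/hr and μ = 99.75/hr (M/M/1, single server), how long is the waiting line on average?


ρ = 43.74/99.75 = 0.4385
Lq = ρ²/(1−ρ) = 0.1923/0.5615 = 0.3424

Final: 0.3424


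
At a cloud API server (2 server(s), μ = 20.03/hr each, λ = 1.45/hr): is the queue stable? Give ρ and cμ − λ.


Total capacity cμ = 2·20.03 = 40.06/hr
ρ = λ/(cμ) = 1.45/40.06 = 0.03620
Stable ⇔ ρ < 1: YES
Spare capacity = cμ − λ = 40.06 − 1.45 = 38.61/hr

Final: ρ = 0.03620; stable; margin = 38.61/hr


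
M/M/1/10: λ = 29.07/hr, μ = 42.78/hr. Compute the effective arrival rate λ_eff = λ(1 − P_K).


ρ = 0.6795; P_K = (1−ρ)ρ^10/(1−ρ^11) = 0.006825
λ_eff = λ(1 − P_K) = 29.07·(1 − 0.006825) = 29.07·0.993175 = 28.8716 /hr

Final: 28.8716 /hr


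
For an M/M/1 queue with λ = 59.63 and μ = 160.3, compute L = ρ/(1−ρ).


ρ = λ/μ = 59.63/160.3 = 0.3720
L = ρ/(1−ρ) = 0.3720/(1 − 0.3720) = 0.3720/0.6280 = 0.5923

Final: 0.5923


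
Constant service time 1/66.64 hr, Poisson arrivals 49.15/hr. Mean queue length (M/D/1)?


ρ = 49.15/66.64 = 0.7375
M/D/1: Lq = ρ²/(2(1−ρ)) = 0.5440/(2·0.2625) = 1.03632

Final: 1.03632


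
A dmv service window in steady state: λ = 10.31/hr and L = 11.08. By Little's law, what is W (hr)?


W = L/λ = 11.08/10.31 = 1.0747 hr

Final: 1.0747 hr


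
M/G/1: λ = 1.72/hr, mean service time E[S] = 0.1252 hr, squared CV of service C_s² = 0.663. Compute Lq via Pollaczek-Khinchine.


ρ = λ·E[S] = 1.72·0.1252 = 0.2153
Lq = ρ²(1+C_s²)/(2(1−ρ)) = 0.04637·(1+0.663)/(2·0.7847)
= 0.04637·1.6630/1.5693 = 0.04914

Final: 0.04914


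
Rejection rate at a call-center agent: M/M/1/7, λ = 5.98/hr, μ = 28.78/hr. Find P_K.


ρ = λ/μ = 5.98/28.78 = 0.2078
P_K = (1−ρ)ρ^K/(1−ρ^(K+1)) = (0.7922·0.00001672)/(1 − 0.000003474)
= 0.00001325/0.999997 = 0.00001325

Final: 0.00001325


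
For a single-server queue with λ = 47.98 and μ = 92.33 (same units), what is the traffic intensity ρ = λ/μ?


ρ = λ/μ = 47.98/92.33 = 0.5197

Final: 0.5197


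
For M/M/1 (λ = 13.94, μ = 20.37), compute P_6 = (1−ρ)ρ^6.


ρ = 13.94/20.37 = 0.6843
P_n = (1−ρ)·ρ^n = (1 − 0.6843)·0.6843^6 = 0.3157·0.102714 = 0.032423

Final: 0.032423


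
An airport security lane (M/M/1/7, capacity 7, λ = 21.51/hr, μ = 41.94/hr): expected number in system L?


ρ = 21.51/41.94 = 0.5129
L = ρ[1 − (K+1)ρ^K + Kρ^(K+1)] / [(1−ρ)(1−ρ^(K+1))]
Numerator: 0.5129·(1 − 8·0.009334 + 7·0.004787) = 0.491764
Denominator: (0.4871)·(0.995213) = 0.484792
L = 0.491764/0.484792 = 1.0144

Final: 1.0144


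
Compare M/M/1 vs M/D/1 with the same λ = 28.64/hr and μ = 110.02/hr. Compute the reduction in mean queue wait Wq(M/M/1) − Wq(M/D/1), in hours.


ρ = 28.64/110.02 = 0.2603
Wq(M/M/1) = ρ/(μ−λ) = 0.2603/81.38 = 0.003199 hr
Wq(M/D/1) = ρ/(2(μ−λ)) = 0.001599 hr
Savings = 0.003199 − 0.001599 = 0.001599 hr

Final: 0.001599 hr


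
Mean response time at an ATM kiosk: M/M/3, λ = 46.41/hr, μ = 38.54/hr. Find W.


a = 1.2042; ρ = 0.4014; P₀ = 0.292787
Lq = P₀·a^c·ρ/(c!(1−ρ)²) = 0.09546
Wq = Lq/λ = 0.09546/46.41 = 0.002057 hr
W = Wq + 1/μ = 0.002057 + 0.02595 = 0.02800 hr

Final: 0.02800 hr


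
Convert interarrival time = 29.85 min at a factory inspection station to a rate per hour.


λ = 1/(interarrival time) in consistent units.
1 hour = 60 min, so λ = 60/29.85 = 2.0101 per hour

Final: 2.0101 /hr


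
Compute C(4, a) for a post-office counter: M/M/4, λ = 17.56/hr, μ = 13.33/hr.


a = λ/μ = 1.3173; ρ = a/4 = 0.3293
P₀ = 0.266446 (from M/M/c formula)
C(c,a) = [a^c/(c!(1−ρ))]·P₀ = [3.01146/(24·0.6707)]·0.266446
= 0.18709·0.266446 = 0.049850

Final: 0.049850


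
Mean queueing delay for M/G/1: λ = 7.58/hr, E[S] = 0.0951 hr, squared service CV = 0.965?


ρ = λ·E[S] = 7.58·0.0951 = 0.7209
E[S²] = E[S]²(1+C_s²) = 0.0951²·(1+0.965) = 0.017771
Wq = λ·E[S²]/(2(1−ρ)) = 7.58·0.017771/(2·0.2791) = 0.24129 hr

Final: 0.24129 hr


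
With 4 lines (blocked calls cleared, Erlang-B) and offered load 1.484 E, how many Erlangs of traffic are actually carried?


B(4,1.484) = 0.046649 (Erlang-B)
Carried load = a(1 − B) = 1.484·(1 − 0.046649) = 1.484·0.953351 = 1.4148 E

Final: 1.4148 Erlangs


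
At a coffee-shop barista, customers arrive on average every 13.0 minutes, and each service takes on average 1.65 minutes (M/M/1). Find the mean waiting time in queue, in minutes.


λ = 60/13.0 = 4.6154 /hr
μ = 60/1.65 = 36.3636 /hr
ρ = λ/μ = 4.6154/36.3636 = 0.1269
Wq = ρ/(μ−λ) = 0.1269/(36.3636−4.6154) = 0.003998 hr
In minutes: 0.003998·60 = 0.2399 min

Final: 0.2399 min


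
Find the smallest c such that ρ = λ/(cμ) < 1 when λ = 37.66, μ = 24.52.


Stability requires cμ > λ ⇔ c > λ/μ.
λ/μ = 37.66/24.52 = 1.5359
Minimum integer c = ⌊1.5359⌋ + 1 = 2
Check: 2·24.52 = 49.04 > 37.66, while 1·24.52 = 24.52 ≤ 37.66

Final: 2 servers


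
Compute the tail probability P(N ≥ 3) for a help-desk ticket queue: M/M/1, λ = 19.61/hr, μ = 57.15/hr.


ρ = 19.61/57.15 = 0.3431
P(N ≥ n) = ρ^n = 0.3431^3 = 0.040400

Final: 0.040400


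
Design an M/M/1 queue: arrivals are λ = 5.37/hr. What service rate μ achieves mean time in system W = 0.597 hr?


W = 1/(μ−λ) ⇒ μ − λ = 1/W = 1/0.597 = 1.6750
μ = λ + 1/W = 5.37 + 1.6750 = 7.0450 per hr

Final: 7.0450 /hr


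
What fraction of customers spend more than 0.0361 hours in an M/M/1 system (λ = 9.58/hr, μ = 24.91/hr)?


W ~ Exponential(μ−λ) for M/M/1.
μ − λ = 24.91 − 9.58 = 15.3300
P(W > t) = e^{−(μ−λ)t} = e^{−0.5534} = 0.574984

Final: 0.574984


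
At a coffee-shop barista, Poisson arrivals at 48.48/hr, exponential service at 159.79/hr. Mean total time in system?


W = 1/(μ−λ) = 1/(159.79 − 48.48) = 1/111.31 = 0.008984 hr

Final: 0.008984 hr


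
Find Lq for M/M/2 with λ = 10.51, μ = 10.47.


a = λ/μ = 1.0038; ρ = a/2 = 0.5019
P₀ = 0.331638
Lq = P₀·a^c·ρ / (c!·(1−ρ)²) = 0.331638·1.00766·0.5019/(2·0.24809)
= 0.33803

Final: 0.33803


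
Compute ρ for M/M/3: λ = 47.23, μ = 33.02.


ρ = λ/(cμ) = 47.23/(3·33.02) = 47.23/99.06 = 0.4768

Final: 0.4768


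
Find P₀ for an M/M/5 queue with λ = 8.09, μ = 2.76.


a = λ/μ = 8.09/2.76 = 2.9312; ρ = a/c = 0.5862
Σ_{k=0}^{4} a^k/k! (terms k=0..4) = 1.00000 + 2.93116 + 4.29585 + 4.19727 + 3.07572 = 15.50000
Tail: a^5/(5!(1−ρ)) = 216.37008/(120·0.4138) = 4.35772
P₀ = 1/(15.50000 + 4.35772) = 1/19.85771 = 0.050358

Final: 0.050358


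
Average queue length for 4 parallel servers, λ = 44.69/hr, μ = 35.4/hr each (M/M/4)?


a = λ/μ = 1.2624; ρ = a/4 = 0.3156
P₀ = 0.281749
Lq = P₀·a^c·ρ / (c!·(1−ρ)²) = 0.281749·2.53997·0.3156/(24·0.46839)
= 0.02009

Final: 0.02009


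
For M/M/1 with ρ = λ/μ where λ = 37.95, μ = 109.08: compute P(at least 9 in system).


ρ = 37.95/109.08 = 0.3479
P(N ≥ n) = ρ^n = 0.3479^9 = 0.00007468

Final: 0.00007468


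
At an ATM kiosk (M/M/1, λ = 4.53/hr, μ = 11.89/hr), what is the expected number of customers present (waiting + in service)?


ρ = λ/μ = 4.53/11.89 = 0.3810
L = ρ/(1−ρ) = 0.3810/(1 − 0.3810) = 0.3810/0.6190 = 0.6155

Final: 0.6155


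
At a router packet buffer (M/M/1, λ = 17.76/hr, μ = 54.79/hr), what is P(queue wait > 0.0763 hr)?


ρ = 17.76/54.79 = 0.3241
P(Wq > t) = ρ·e^{−(μ−λ)t} = 0.3241·e^{−2.8254}
= 0.3241·0.059286 = 0.019217

Final: 0.019217


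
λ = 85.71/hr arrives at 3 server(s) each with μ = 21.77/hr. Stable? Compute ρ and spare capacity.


Total capacity cμ = 3·21.77 = 65.31/hr
ρ = λ/(cμ) = 85.71/65.31 = 1.3124
Stable ⇔ ρ < 1: NO
Spare capacity = cμ − λ = 65.31 − 85.71 = -20.40/hr

Final: ρ = 1.3124; unstable; margin = -20.40/hr


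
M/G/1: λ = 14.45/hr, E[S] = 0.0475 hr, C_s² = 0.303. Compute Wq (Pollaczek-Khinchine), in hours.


ρ = λ·E[S] = 14.45·0.0475 = 0.6864
E[S²] = E[S]²(1+C_s²) = 0.0475²·(1+0.303) = 0.002940
Wq = λ·E[S²]/(2(1−ρ)) = 14.45·0.002940/(2·0.3136) = 0.06773 hr

Final: 0.06773 hr


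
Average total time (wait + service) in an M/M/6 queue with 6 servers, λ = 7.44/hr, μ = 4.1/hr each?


a = 1.8146; ρ = 0.3024; P₀ = 0.162765
Lq = P₀·a^c·ρ/(c!(1−ρ)²) = 0.005017
Wq = Lq/λ = 0.005017/7.44 = 0.0006743 hr
W = Wq + 1/μ = 0.0006743 + 0.24390 = 0.24458 hr

Final: 0.24458 hr


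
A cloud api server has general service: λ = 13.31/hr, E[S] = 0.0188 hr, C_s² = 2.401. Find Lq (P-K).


ρ = λ·E[S] = 13.31·0.0188 = 0.2502
Lq = ρ²(1+C_s²)/(2(1−ρ)) = 0.06261·(1+2.401)/(2·0.7498)
= 0.06261·3.4010/1.4995 = 0.14201

Final: 0.14201


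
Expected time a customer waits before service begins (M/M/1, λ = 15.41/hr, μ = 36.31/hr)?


ρ = 15.41/36.31 = 0.4244
Wq = ρ/(μ−λ) = 0.4244/(36.31 − 15.41) = 0.4244/20.90 = 0.02031 hr

Final: 0.02031 hr


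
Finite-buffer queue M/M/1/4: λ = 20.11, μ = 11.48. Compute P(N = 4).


ρ = λ/μ = 20.11/11.48 = 1.7517
P_K = (1−ρ)ρ^K/(1−ρ^(K+1)) = (-0.7517·9.416310)/(1 − 16.494947)
= -7.078637/-15.494947 = 0.456835

Final: 0.456835


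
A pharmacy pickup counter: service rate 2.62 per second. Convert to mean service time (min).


Mean service time = 1/μ = 1/2.62 second = 0.38168 second
In minutes: 0.38168 × 0.0166667 = 0.006361 min

Final: 0.006361 min


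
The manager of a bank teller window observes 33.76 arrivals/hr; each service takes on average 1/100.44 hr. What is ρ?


ρ = λ/μ = 33.76/100.44 = 0.3361

Final: 0.3361


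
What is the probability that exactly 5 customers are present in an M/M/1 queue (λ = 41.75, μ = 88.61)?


ρ = 41.75/88.61 = 0.4712
P_n = (1−ρ)·ρ^n = (1 − 0.4712)·0.4712^5 = 0.5288·0.023220 = 0.012280

Final: 0.012280


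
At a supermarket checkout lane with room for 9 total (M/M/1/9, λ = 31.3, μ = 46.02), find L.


ρ = 31.3/46.02 = 0.6801
L = ρ[1 − (K+1)ρ^K + Kρ^(K+1)] / [(1−ρ)(1−ρ^(K+1))]
Numerator: 0.6801·(1 − 10·0.031144 + 9·0.021183) = 0.597977
Denominator: (0.3199)·(0.978817) = 0.313085
L = 0.597977/0.313085 = 1.9099

Final: 1.9099


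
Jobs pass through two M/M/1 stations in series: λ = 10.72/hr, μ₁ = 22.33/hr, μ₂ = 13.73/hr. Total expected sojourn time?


Each node sees arrival rate λ = 10.72/hr (tandem ⇒ throughput preserved).
W₁ = 1/(μ₁−λ) = 1/(22.33−10.72) = 0.08613 hr
W₂ = 1/(μ₂−λ) = 1/(13.73−10.72) = 0.33223 hr
W_total = W₁ + W₂ = 0.08613 + 0.33223 = 0.41836 hr

Final: 0.41836 hr


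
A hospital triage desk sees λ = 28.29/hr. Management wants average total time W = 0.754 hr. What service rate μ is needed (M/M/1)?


W = 1/(μ−λ) ⇒ μ − λ = 1/W = 1/0.754 = 1.3263
μ = λ + 1/W = 28.29 + 1.3263 = 29.6163 per hr

Final: 29.6163 /hr


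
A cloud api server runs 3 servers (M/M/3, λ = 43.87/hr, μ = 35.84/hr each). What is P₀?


a = λ/μ = 43.87/35.84 = 1.2241; ρ = a/c = 0.4080
Σ_{k=0}^{2} a^k/k! (terms k=0..2) = 1.00000 + 1.22405 + 0.74915 = 2.97320
Tail: a^3/(3!(1−ρ)) = 1.83400/(6·0.5920) = 0.51634
P₀ = 1/(2.97320 + 0.51634) = 1/3.48955 = 0.286570

Final: 0.286570


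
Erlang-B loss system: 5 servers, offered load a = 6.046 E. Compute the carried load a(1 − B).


B(5,6.046) = 0.363600 (Erlang-B)
Carried load = a(1 − B) = 6.046·(1 − 0.363600) = 6.046·0.636400 = 3.8477 E

Final: 3.8477 Erlangs


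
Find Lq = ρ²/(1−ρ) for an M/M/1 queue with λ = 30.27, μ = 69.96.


ρ = 30.27/69.96 = 0.4327
Lq = ρ²/(1−ρ) = 0.1872/0.5673 = 0.3300

Final: 0.3300


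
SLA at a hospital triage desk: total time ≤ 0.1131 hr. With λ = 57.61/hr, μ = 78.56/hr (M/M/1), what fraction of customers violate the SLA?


W ~ Exponential(μ−λ) for M/M/1.
μ − λ = 78.56 − 57.61 = 20.9500
P(W > t) = e^{−(μ−λ)t} = e^{−2.3694} = 0.093533

Final: 0.093533


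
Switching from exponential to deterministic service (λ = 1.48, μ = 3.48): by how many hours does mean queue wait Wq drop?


ρ = 1.48/3.48 = 0.4253
Wq(M/M/1) = ρ/(μ−λ) = 0.4253/2.00 = 0.21264 hr
Wq(M/D/1) = ρ/(2(μ−λ)) = 0.10632 hr
Savings = 0.21264 − 0.10632 = 0.10632 hr

Final: 0.10632 hr


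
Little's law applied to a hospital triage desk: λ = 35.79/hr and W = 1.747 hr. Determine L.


L = λW = 35.79·1.747 = 62.5251

Final: 62.5251


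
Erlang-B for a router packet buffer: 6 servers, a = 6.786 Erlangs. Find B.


B(c,a) = (a^c/c!) / Σ_{k=0}^{c} a^k/k!
a^6/6! = 135.628399
Σ terms (k=0..6): 1.00000 + 6.78600 + 23.02490 + 52.08232 + 88.35765 + 119.91901 + 135.62840 = 426.798280
B = 135.628399/426.798280 = 0.317781

Final: 0.317781


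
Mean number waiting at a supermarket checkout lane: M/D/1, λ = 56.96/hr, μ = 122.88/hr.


ρ = 56.96/122.88 = 0.4635
M/D/1: Lq = ρ²/(2(1−ρ)) = 0.2149/(2·0.5365) = 0.20027

Final: 0.20027


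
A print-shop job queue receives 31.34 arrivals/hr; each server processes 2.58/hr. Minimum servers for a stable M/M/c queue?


Stability requires cμ > λ ⇔ c > λ/μ.
λ/μ = 31.34/2.58 = 12.1473
Minimum integer c = ⌊12.1473⌋ + 1 = 13
Check: 13·2.58 = 33.54 > 31.34, while 12·2.58 = 30.96 ≤ 31.34

Final: 13 servers


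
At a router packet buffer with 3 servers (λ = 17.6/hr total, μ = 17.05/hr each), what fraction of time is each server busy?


ρ = λ/(cμ) = 17.6/(3·17.05) = 17.6/51.15 = 0.3441

Final: 0.3441


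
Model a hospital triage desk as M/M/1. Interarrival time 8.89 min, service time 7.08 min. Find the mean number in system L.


λ = 60/8.89 = 6.7492 /hr
μ = 60/7.08 = 8.4746 /hr
ρ = λ/μ = 6.7492/8.4746 = 0.7964
L = ρ/(1−ρ) = 0.7964/0.2036 = 3.9116

Final: 3.9116


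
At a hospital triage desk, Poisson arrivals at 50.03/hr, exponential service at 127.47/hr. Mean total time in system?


W = 1/(μ−λ) = 1/(127.47 − 50.03) = 1/77.44 = 0.01291 hr

Final: 0.01291 hr


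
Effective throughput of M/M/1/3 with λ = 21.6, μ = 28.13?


ρ = 0.7679; P_K = (1−ρ)ρ^3/(1−ρ^4) = 0.161106
λ_eff = λ(1 − P_K) = 21.6·(1 − 0.161106) = 21.6·0.838894 = 18.1201 /hr

Final: 18.1201 /hr


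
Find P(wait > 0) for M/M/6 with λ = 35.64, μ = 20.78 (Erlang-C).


a = λ/μ = 1.7151; ρ = a/6 = 0.2859
P₀ = 0.179840 (from M/M/c formula)
C(c,a) = [a^c/(c!(1−ρ))]·P₀ = [25.45382/(720·0.7141)]·0.179840
= 0.04950·0.179840 = 0.008903

Final: 0.008903


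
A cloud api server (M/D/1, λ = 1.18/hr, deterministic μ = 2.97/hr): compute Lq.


ρ = 1.18/2.97 = 0.3973
M/D/1: Lq = ρ²/(2(1−ρ)) = 0.1579/(2·0.6027) = 0.13096

Final: 0.13096


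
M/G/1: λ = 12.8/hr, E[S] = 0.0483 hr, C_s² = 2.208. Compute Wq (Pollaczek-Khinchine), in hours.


ρ = λ·E[S] = 12.8·0.0483 = 0.6182
E[S²] = E[S]²(1+C_s²) = 0.0483²·(1+2.208) = 0.007484
Wq = λ·E[S²]/(2(1−ρ)) = 12.8·0.007484/(2·0.3818) = 0.12546 hr

Final: 0.12546 hr


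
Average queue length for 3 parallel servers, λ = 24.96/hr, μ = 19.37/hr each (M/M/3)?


a = λ/μ = 1.2886; ρ = a/3 = 0.4295
P₀ = 0.267098
Lq = P₀·a^c·ρ / (c!·(1−ρ)²) = 0.267098·2.13966·0.4295/(6·0.32544)
= 0.12572

Final: 0.12572


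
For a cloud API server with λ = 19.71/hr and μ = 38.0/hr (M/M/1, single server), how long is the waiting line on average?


ρ = 19.71/38.0 = 0.5187
Lq = ρ²/(1−ρ) = 0.2690/0.4813 = 0.5590

Final: 0.5590


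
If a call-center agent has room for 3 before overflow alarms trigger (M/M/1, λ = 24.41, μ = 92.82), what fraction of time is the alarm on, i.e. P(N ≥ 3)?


ρ = 24.41/92.82 = 0.2630
P(N ≥ n) = ρ^n = 0.2630^3 = 0.018188

Final: 0.018188


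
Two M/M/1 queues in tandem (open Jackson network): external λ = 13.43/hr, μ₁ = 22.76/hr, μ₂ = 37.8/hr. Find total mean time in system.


Each node sees arrival rate λ = 13.43/hr (tandem ⇒ throughput preserved).
W₁ = 1/(μ₁−λ) = 1/(22.76−13.43) = 0.10718 hr
W₂ = 1/(μ₂−λ) = 1/(37.8−13.43) = 0.04103 hr
W_total = W₁ + W₂ = 0.10718 + 0.04103 = 0.14822 hr

Final: 0.14822 hr


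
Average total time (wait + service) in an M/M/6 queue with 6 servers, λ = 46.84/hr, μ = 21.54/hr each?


a = 2.1746; ρ = 0.3624; P₀ = 0.113379
Lq = P₀·a^c·ρ/(c!(1−ρ)²) = 0.01485
Wq = Lq/λ = 0.01485/46.84 = 0.0003169 hr
W = Wq + 1/μ = 0.0003169 + 0.04643 = 0.04674 hr

Final: 0.04674 hr


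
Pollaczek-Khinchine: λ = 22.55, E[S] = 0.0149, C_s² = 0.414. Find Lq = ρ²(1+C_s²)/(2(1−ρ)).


ρ = λ·E[S] = 22.55·0.0149 = 0.3360
Lq = ρ²(1+C_s²)/(2(1−ρ)) = 0.1129·(1+0.414)/(2·0.6640)
= 0.1129·1.4140/1.3280 = 0.12020

Final: 0.12020


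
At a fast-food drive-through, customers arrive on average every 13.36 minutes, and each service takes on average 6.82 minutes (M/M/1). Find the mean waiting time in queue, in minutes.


λ = 60/13.36 = 4.4910 /hr
μ = 60/6.82 = 8.7977 /hr
ρ = λ/μ = 4.4910/8.7977 = 0.5105
Wq = ρ/(μ−λ) = 0.5105/(8.7977−4.4910) = 0.11853 hr
In minutes: 0.11853·60 = 7.112 min

Final: 7.112 min


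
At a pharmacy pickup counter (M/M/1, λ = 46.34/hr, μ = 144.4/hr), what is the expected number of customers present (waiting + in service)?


ρ = λ/μ = 46.34/144.4 = 0.3209
L = ρ/(1−ρ) = 0.3209/(1 − 0.3209) = 0.3209/0.6791 = 0.4726

Final: 0.4726


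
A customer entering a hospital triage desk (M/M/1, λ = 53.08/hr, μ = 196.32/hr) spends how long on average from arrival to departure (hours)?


W = 1/(μ−λ) = 1/(196.32 − 53.08) = 1/143.24 = 0.006981 hr

Final: 0.006981 hr


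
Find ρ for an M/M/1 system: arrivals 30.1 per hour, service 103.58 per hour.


ρ = λ/μ = 30.1/103.58 = 0.2906

Final: 0.2906


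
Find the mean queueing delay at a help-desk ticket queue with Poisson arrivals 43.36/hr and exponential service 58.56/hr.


ρ = 43.36/58.56 = 0.7404
Wq = ρ/(μ−λ) = 0.7404/(58.56 − 43.36) = 0.7404/15.20 = 0.04871 hr

Final: 0.04871 hr


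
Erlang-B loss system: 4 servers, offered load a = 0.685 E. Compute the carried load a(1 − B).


B(4,0.685) = 0.004628 (Erlang-B)
Carried load = a(1 − B) = 0.685·(1 − 0.004628) = 0.685·0.995372 = 0.6818 E

Final: 0.6818 Erlangs


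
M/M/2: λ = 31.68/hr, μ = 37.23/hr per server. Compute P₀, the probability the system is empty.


a = λ/μ = 31.68/37.23 = 0.8509; ρ = a/c = 0.4255
Σ_{k=0}^{1} a^k/k! (terms k=0..1) = 1.00000 + 0.85093 = 1.85093
Tail: a^2/(2!(1−ρ)) = 0.72408/(2·0.5745) = 0.63014
P₀ = 1/(1.85093 + 0.63014) = 1/2.48107 = 0.403053

Final: 0.403053


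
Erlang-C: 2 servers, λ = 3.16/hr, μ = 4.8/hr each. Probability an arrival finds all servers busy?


a = λ/μ = 0.6583; ρ = a/2 = 0.3292
P₀ = 0.504702 (from M/M/c formula)
C(c,a) = [a^c/(c!(1−ρ))]·P₀ = [0.43340/(2·0.6708)]·0.504702
= 0.32303·0.504702 = 0.163036

Final: 0.163036


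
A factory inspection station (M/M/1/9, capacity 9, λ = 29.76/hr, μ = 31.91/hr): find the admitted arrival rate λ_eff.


ρ = 0.9326; P_K = (1−ρ)ρ^9/(1−ρ^10) = 0.071614
λ_eff = λ(1 − P_K) = 29.76·(1 − 0.071614) = 29.76·0.928386 = 27.6288 /hr

Final: 27.6288 /hr


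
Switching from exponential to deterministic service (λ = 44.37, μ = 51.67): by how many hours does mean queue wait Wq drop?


ρ = 44.37/51.67 = 0.8587
Wq(M/M/1) = ρ/(μ−λ) = 0.8587/7.30 = 0.11763 hr
Wq(M/D/1) = ρ/(2(μ−λ)) = 0.05882 hr
Savings = 0.11763 − 0.05882 = 0.05882 hr

Final: 0.05882 hr


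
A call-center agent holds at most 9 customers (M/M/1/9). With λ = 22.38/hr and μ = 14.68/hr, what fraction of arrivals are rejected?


ρ = λ/μ = 22.38/14.68 = 1.5245
P_K = (1−ρ)ρ^K/(1−ρ^(K+1)) = (-0.5245·44.484247)/(1 − 67.817264)
= -23.333018/-66.817264 = 0.349206

Final: 0.349206


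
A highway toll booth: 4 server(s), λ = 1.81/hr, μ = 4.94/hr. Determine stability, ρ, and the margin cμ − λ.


Total capacity cμ = 4·4.94 = 19.76/hr
ρ = λ/(cμ) = 1.81/19.76 = 0.09160
Stable ⇔ ρ < 1: YES
Spare capacity = cμ − λ = 19.76 − 1.81 = 17.95/hr

Final: ρ = 0.09160; stable; margin = 17.95/hr


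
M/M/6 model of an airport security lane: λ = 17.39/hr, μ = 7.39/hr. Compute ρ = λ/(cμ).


ρ = λ/(cμ) = 17.39/(6·7.39) = 17.39/44.34 = 0.3922

Final: 0.3922


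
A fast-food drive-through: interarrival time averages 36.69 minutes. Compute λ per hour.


λ = 1/(interarrival time) in consistent units.
1 hour = 60 min, so λ = 60/36.69 = 1.6353 per hour

Final: 1.6353 /hr


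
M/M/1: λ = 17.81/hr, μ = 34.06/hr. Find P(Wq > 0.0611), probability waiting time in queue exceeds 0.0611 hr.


ρ = 17.81/34.06 = 0.5229
P(Wq > t) = ρ·e^{−(μ−λ)t} = 0.5229·e^{−0.9929}
= 0.5229·0.370510 = 0.193740

Final: 0.193740


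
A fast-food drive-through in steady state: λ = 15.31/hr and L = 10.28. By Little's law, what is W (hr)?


W = L/λ = 10.28/15.31 = 0.6715 hr

Final: 0.6715 hr


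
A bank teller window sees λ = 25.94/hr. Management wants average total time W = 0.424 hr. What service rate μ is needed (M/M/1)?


W = 1/(μ−λ) ⇒ μ − λ = 1/W = 1/0.424 = 2.3585
μ = λ + 1/W = 25.94 + 2.3585 = 28.2985 per hr

Final: 28.2985 /hr


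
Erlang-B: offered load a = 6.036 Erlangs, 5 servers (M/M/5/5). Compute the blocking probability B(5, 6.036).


B(c,a) = (a^c/c!) / Σ_{k=0}^{c} a^k/k!
a^5/5! = 66.767468
Σ terms (k=0..5): 1.00000 + 6.03600 + 18.21665 + 36.65190 + 55.30771 + 66.76747 = 183.979723
B = 66.767468/183.979723 = 0.362907

Final: 0.362907


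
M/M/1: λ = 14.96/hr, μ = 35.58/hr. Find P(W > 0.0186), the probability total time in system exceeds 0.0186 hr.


W ~ Exponential(μ−λ) for M/M/1.
μ − λ = 35.58 − 14.96 = 20.6200
P(W > t) = e^{−(μ−λ)t} = e^{−0.3835} = 0.681450

Final: 0.681450


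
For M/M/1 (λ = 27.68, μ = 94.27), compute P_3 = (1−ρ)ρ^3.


ρ = 27.68/94.27 = 0.2936
P_n = (1−ρ)·ρ^n = (1 − 0.2936)·0.2936^3 = 0.7064·0.025315 = 0.017882

Final: 0.017882


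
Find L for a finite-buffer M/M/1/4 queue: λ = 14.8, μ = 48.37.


ρ = 14.8/48.37 = 0.3060
L = ρ[1 − (K+1)ρ^K + Kρ^(K+1)] / [(1−ρ)(1−ρ^(K+1))]
Numerator: 0.3060·(1 − 5·0.008765 + 4·0.002682) = 0.295848
Denominator: (0.6940)·(0.997318) = 0.692164
L = 0.295848/0.692164 = 0.4274

Final: 0.4274


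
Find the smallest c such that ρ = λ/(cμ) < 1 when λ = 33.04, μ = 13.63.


Stability requires cμ > λ ⇔ c > λ/μ.
λ/μ = 33.04/13.63 = 2.4241
Minimum integer c = ⌊2.4241⌋ + 1 = 3
Check: 3·13.63 = 40.89 > 33.04, while 2·13.63 = 27.26 ≤ 33.04

Final: 3 servers


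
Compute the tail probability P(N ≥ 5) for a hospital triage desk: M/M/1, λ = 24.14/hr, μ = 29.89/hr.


ρ = 24.14/29.89 = 0.8076
P(N ≥ n) = ρ^n = 0.8076^5 = 0.343603

Final: 0.343603


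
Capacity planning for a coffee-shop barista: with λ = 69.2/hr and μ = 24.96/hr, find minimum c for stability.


Stability requires cμ > λ ⇔ c > λ/μ.
λ/μ = 69.2/24.96 = 2.7724
Minimum integer c = ⌊2.7724⌋ + 1 = 3
Check: 3·24.96 = 74.88 > 69.2, while 2·24.96 = 49.92 ≤ 69.2

Final: 3 servers


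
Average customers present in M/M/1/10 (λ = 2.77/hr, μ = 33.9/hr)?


ρ = 2.77/33.9 = 0.08171
L = ρ[1 − (K+1)ρ^K + Kρ^(K+1)] / [(1−ρ)(1−ρ^(K+1))]
Numerator: 0.08171·(1 − 11·1.327e-11 + 10·1.084e-12) = 0.081711
Denominator: (0.9183)·(1.000000) = 0.918289
L = 0.081711/0.918289 = 0.08898

Final: 0.08898


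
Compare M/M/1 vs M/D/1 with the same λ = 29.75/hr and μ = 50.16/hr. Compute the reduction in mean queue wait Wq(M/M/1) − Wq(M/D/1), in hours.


ρ = 29.75/50.16 = 0.5931
Wq(M/M/1) = ρ/(μ−λ) = 0.5931/20.41 = 0.02906 hr
Wq(M/D/1) = ρ/(2(μ−λ)) = 0.01453 hr
Savings = 0.02906 − 0.01453 = 0.01453 hr

Final: 0.01453 hr


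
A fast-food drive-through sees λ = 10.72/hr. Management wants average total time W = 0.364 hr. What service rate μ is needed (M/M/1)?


W = 1/(μ−λ) ⇒ μ − λ = 1/W = 1/0.364 = 2.7473
μ = λ + 1/W = 10.72 + 2.7473 = 13.4673 per hr

Final: 13.4673 /hr


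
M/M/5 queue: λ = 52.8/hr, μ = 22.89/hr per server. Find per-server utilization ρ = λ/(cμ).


ρ = λ/(cμ) = 52.8/(5·22.89) = 52.8/114.45 = 0.4613

Final: 0.4613


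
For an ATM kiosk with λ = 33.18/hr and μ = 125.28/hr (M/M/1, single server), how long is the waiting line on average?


ρ = 33.18/125.28 = 0.2648
Lq = ρ²/(1−ρ) = 0.07014/0.7352 = 0.09541

Final: 0.09541


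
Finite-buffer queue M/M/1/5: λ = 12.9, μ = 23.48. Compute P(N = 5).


ρ = λ/μ = 12.9/23.48 = 0.5494
P_K = (1−ρ)ρ^K/(1−ρ^(K+1)) = (0.4506·0.050056)/(1 − 0.027501)
= 0.022555/0.972499 = 0.023193

Final: 0.023193


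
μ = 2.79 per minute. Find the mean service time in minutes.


Mean service time = 1/μ = 1/2.79 minute = 0.35842 minute
In minutes: 0.35842 × 1 = 0.3584 min

Final: 0.3584 min


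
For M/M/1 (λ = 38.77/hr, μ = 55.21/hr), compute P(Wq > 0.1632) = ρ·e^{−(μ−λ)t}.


ρ = 38.77/55.21 = 0.7022
P(Wq > t) = ρ·e^{−(μ−λ)t} = 0.7022·e^{−2.6830}
= 0.7022·0.068357 = 0.048002

Final: 0.048002


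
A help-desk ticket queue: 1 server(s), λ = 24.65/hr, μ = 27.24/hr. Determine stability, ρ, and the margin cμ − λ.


Total capacity cμ = 1·27.24 = 27.24/hr
ρ = λ/(cμ) = 24.65/27.24 = 0.9049
Stable ⇔ ρ < 1: YES
Spare capacity = cμ − λ = 27.24 − 24.65 = 2.59/hr

Final: ρ = 0.9049; stable; margin = 2.59/hr


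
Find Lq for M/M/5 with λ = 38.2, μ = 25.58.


a = λ/μ = 1.4934; ρ = a/5 = 0.2987
P₀ = 0.224269
Lq = P₀·a^c·ρ / (c!·(1−ρ)²) = 0.224269·7.42701·0.2987/(120·0.49186)
= 0.008429

Final: 0.008429


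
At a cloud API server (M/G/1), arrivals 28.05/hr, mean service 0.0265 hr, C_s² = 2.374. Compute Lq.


ρ = λ·E[S] = 28.05·0.0265 = 0.7433
Lq = ρ²(1+C_s²)/(2(1−ρ)) = 0.5525·(1+2.374)/(2·0.2567)
= 0.5525·3.3740/0.5133 = 3.63152

Final: 3.63152


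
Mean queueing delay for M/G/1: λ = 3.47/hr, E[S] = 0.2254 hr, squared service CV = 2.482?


ρ = λ·E[S] = 3.47·0.2254 = 0.7821
E[S²] = E[S]²(1+C_s²) = 0.2254²·(1+2.482) = 0.176904
Wq = λ·E[S²]/(2(1−ρ)) = 3.47·0.176904/(2·0.2179) = 1.40882 hr

Final: 1.40882 hr


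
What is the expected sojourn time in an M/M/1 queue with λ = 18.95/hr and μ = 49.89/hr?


W = 1/(μ−λ) = 1/(49.89 − 18.95) = 1/30.94 = 0.03232 hr

Final: 0.03232 hr


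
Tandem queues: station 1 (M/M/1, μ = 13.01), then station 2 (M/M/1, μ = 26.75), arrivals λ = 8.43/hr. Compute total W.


Each node sees arrival rate λ = 8.43/hr (tandem ⇒ throughput preserved).
W₁ = 1/(μ₁−λ) = 1/(13.01−8.43) = 0.21834 hr
W₂ = 1/(μ₂−λ) = 1/(26.75−8.43) = 0.05459 hr
W_total = W₁ + W₂ = 0.21834 + 0.05459 = 0.27293 hr

Final: 0.27293 hr


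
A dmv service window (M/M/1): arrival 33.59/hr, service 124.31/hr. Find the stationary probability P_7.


ρ = 33.59/124.31 = 0.2702
P_n = (1−ρ)·ρ^n = (1 − 0.2702)·0.2702^7 = 0.7298·0.0001052 = 0.00007676

Final: 0.00007676


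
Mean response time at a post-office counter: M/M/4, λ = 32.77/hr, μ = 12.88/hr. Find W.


a = 2.5443; ρ = 0.6361; P₀ = 0.069817
Lq = P₀·a^c·ρ/(c!(1−ρ)²) = 0.58538
Wq = Lq/λ = 0.58538/32.77 = 0.01786 hr
W = Wq + 1/μ = 0.01786 + 0.07764 = 0.09550 hr

Final: 0.09550 hr


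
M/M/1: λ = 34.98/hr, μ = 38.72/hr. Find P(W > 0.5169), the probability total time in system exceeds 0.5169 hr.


W ~ Exponential(μ−λ) for M/M/1.
μ − λ = 38.72 − 34.98 = 3.7400
P(W > t) = e^{−(μ−λ)t} = e^{−1.9332} = 0.144684

Final: 0.144684


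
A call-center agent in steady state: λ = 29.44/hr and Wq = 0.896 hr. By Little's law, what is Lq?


Lq = λWq = 29.44·0.896 = 26.3782

Final: 26.3782


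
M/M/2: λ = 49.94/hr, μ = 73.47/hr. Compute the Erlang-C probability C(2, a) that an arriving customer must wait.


a = λ/μ = 0.6797; ρ = a/2 = 0.3399
P₀ = 0.492686 (from M/M/c formula)
C(c,a) = [a^c/(c!(1−ρ))]·P₀ = [0.46204/(2·0.6601)]·0.492686
= 0.34996·0.492686 = 0.172419

Final: 0.172419


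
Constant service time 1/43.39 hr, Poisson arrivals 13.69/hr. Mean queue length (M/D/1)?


ρ = 13.69/43.39 = 0.3155
M/D/1: Lq = ρ²/(2(1−ρ)) = 0.09955/(2·0.6845) = 0.07272

Final: 0.07272


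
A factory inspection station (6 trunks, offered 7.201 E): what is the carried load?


B(6,7.201) = 0.343718 (Erlang-B)
Carried load = a(1 − B) = 7.201·(1 − 0.343718) = 7.201·0.656282 = 4.7259 E

Final: 4.7259 Erlangs


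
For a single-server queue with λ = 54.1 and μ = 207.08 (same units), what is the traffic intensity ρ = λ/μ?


ρ = λ/μ = 54.1/207.08 = 0.2613

Final: 0.2613


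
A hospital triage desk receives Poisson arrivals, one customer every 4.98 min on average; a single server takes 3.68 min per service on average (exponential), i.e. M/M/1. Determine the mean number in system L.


λ = 60/4.98 = 12.0482 /hr
μ = 60/3.68 = 16.3043 /hr
ρ = λ/μ = 12.0482/16.3043 = 0.7390
L = ρ/(1−ρ) = 0.7390/0.2610 = 2.8308

Final: 2.8308


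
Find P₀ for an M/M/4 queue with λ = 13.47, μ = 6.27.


a = λ/μ = 13.47/6.27 = 2.1483; ρ = a/c = 0.5371
Σ_{k=0}^{3} a^k/k! (terms k=0..3) = 1.00000 + 2.14833 + 2.30765 + 1.65253 = 7.10850
Tail: a^4/(4!(1−ρ)) = 21.30101/(24·0.4629) = 1.91727
P₀ = 1/(7.10850 + 1.91727) = 1/9.02578 = 0.110794

Final: 0.110794


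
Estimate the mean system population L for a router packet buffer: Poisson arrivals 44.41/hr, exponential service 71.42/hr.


ρ = λ/μ = 44.41/71.42 = 0.6218
L = ρ/(1−ρ) = 0.6218/(1 − 0.6218) = 0.6218/0.3782 = 1.6442

Final: 1.6442


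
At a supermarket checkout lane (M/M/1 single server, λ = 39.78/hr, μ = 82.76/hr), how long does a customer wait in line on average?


ρ = 39.78/82.76 = 0.4807
Wq = ρ/(μ−λ) = 0.4807/(82.76 − 39.78) = 0.4807/42.98 = 0.01118 hr

Final: 0.01118 hr


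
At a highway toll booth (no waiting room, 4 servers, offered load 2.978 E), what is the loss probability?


B(c,a) = (a^c/c!) / Σ_{k=0}^{c} a^k/k!
a^4/4! = 3.277084
Σ terms (k=0..4): 1.00000 + 2.97800 + 4.43424 + 4.40172 + 3.27708 = 16.091050
B = 3.277084/16.091050 = 0.203659

Final: 0.203659


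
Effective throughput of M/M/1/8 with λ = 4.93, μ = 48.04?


ρ = 0.1026; P_K = (1−ρ)ρ^8/(1−ρ^9) = 0.00000001104
λ_eff = λ(1 − P_K) = 4.93·(1 − 0.00000001104) = 4.93·1.000000 = 4.9300 /hr

Final: 4.9300 /hr


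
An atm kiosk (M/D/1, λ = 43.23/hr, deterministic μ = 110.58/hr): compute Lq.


ρ = 43.23/110.58 = 0.3909
M/D/1: Lq = ρ²/(2(1−ρ)) = 0.1528/(2·0.6091) = 0.12547

Final: 0.12547


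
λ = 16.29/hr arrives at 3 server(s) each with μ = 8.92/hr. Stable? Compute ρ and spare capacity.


Total capacity cμ = 3·8.92 = 26.76/hr
ρ = λ/(cμ) = 16.29/26.76 = 0.6087
Stable ⇔ ρ < 1: YES
Spare capacity = cμ − λ = 26.76 − 16.29 = 10.47/hr

Final: ρ = 0.6087; stable; margin = 10.47/hr


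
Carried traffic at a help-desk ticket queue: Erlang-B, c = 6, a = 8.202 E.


B(6,8.202) = 0.400599 (Erlang-B)
Carried load = a(1 − B) = 8.202·(1 − 0.400599) = 8.202·0.599401 = 4.9163 E

Final: 4.9163 Erlangs


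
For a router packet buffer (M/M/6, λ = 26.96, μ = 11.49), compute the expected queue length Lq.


a = λ/μ = 2.3464; ρ = a/6 = 0.3911
P₀ = 0.095343
Lq = P₀·a^c·ρ / (c!·(1−ρ)²) = 0.095343·166.87803·0.3911/(720·0.37080)
= 0.02331

Final: 0.02331


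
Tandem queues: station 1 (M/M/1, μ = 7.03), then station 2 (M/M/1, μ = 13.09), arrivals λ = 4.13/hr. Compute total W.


Each node sees arrival rate λ = 4.13/hr (tandem ⇒ throughput preserved).
W₁ = 1/(μ₁−λ) = 1/(7.03−4.13) = 0.34483 hr
W₂ = 1/(μ₂−λ) = 1/(13.09−4.13) = 0.11161 hr
W_total = W₁ + W₂ = 0.34483 + 0.11161 = 0.45643 hr

Final: 0.45643 hr


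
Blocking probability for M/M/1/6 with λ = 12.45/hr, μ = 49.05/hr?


ρ = λ/μ = 12.45/49.05 = 0.2538
P_K = (1−ρ)ρ^K/(1−ρ^(K+1)) = (0.7462·0.0002674)/(1 − 0.00006788)
= 0.0001995/0.999932 = 0.0001996

Final: 0.0001996


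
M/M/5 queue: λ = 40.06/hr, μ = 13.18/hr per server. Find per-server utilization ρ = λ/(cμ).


ρ = λ/(cμ) = 40.06/(5·13.18) = 40.06/65.90 = 0.6079

Final: 0.6079


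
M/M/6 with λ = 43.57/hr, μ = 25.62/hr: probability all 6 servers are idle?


a = λ/μ = 43.57/25.62 = 1.7006; ρ = a/c = 0.2834
Σ_{k=0}^{5} a^k/k! (terms k=0..5) = 1.00000 + 1.70062 + 1.44606 + 0.81974 + 0.34852 + 0.11854 = 5.43348
Tail: a^6/(6!(1−ρ)) = 24.19082/(720·0.7166) = 0.04689
P₀ = 1/(5.43348 + 0.04689) = 1/5.48037 = 0.182470

Final: 0.182470


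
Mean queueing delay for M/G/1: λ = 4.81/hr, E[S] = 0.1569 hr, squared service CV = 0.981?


ρ = λ·E[S] = 4.81·0.1569 = 0.7547
E[S²] = E[S]²(1+C_s²) = 0.1569²·(1+0.981) = 0.048767
Wq = λ·E[S²]/(2(1−ρ)) = 4.81·0.048767/(2·0.2453) = 0.47811 hr

Final: 0.47811 hr


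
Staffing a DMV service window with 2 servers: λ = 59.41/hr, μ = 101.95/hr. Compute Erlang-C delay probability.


a = λ/μ = 0.5827; ρ = a/2 = 0.2914
P₀ = 0.548745 (from M/M/c formula)
C(c,a) = [a^c/(c!(1−ρ))]·P₀ = [0.33958/(2·0.7086)]·0.548745
= 0.23960·0.548745 = 0.131481

Final: 0.131481


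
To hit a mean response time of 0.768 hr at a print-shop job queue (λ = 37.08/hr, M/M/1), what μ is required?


W = 1/(μ−λ) ⇒ μ − λ = 1/W = 1/0.768 = 1.3021
μ = λ + 1/W = 37.08 + 1.3021 = 38.3821 per hr

Final: 38.3821 /hr


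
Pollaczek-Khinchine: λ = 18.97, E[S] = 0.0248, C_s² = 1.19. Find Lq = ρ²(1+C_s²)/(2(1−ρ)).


ρ = λ·E[S] = 18.97·0.0248 = 0.4705
Lq = ρ²(1+C_s²)/(2(1−ρ)) = 0.2213·(1+1.19)/(2·0.5295)
= 0.2213·2.1900/1.0591 = 0.45767

Final: 0.45767


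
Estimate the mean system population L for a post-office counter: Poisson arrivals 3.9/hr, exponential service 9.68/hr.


ρ = λ/μ = 3.9/9.68 = 0.4029
L = ρ/(1−ρ) = 0.4029/(1 − 0.4029) = 0.4029/0.5971 = 0.6747

Final: 0.6747


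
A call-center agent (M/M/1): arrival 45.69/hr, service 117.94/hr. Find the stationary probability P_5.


ρ = 45.69/117.94 = 0.3874
P_n = (1−ρ)·ρ^n = (1 − 0.3874)·0.3874^5 = 0.6126·0.008726 = 0.005345

Final: 0.005345


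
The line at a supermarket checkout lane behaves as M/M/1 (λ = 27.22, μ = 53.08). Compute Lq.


ρ = 27.22/53.08 = 0.5128
Lq = ρ²/(1−ρ) = 0.2630/0.4872 = 0.5398

Final: 0.5398
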